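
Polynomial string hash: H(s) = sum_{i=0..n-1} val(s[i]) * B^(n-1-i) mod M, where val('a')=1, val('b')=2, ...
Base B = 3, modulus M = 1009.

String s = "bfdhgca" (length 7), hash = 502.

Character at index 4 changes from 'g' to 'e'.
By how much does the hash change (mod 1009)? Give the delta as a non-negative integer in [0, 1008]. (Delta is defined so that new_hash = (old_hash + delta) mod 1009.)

Answer: 991

Derivation:
Delta formula: (val(new) - val(old)) * B^(n-1-k) mod M
  val('e') - val('g') = 5 - 7 = -2
  B^(n-1-k) = 3^2 mod 1009 = 9
  Delta = -2 * 9 mod 1009 = 991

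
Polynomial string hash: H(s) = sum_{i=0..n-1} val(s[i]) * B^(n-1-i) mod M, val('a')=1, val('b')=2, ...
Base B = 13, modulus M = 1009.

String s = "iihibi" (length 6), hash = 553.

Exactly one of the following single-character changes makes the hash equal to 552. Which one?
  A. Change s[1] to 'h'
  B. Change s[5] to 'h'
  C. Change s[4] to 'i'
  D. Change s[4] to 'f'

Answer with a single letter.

Answer: B

Derivation:
Option A: s[1]='i'->'h', delta=(8-9)*13^4 mod 1009 = 700, hash=553+700 mod 1009 = 244
Option B: s[5]='i'->'h', delta=(8-9)*13^0 mod 1009 = 1008, hash=553+1008 mod 1009 = 552 <-- target
Option C: s[4]='b'->'i', delta=(9-2)*13^1 mod 1009 = 91, hash=553+91 mod 1009 = 644
Option D: s[4]='b'->'f', delta=(6-2)*13^1 mod 1009 = 52, hash=553+52 mod 1009 = 605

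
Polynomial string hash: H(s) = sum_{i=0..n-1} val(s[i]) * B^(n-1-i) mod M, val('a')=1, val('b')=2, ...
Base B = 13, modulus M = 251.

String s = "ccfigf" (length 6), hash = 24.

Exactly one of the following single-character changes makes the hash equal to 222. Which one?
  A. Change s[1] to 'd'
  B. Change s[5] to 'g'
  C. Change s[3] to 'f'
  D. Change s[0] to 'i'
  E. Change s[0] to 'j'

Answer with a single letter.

Answer: A

Derivation:
Option A: s[1]='c'->'d', delta=(4-3)*13^4 mod 251 = 198, hash=24+198 mod 251 = 222 <-- target
Option B: s[5]='f'->'g', delta=(7-6)*13^0 mod 251 = 1, hash=24+1 mod 251 = 25
Option C: s[3]='i'->'f', delta=(6-9)*13^2 mod 251 = 246, hash=24+246 mod 251 = 19
Option D: s[0]='c'->'i', delta=(9-3)*13^5 mod 251 = 133, hash=24+133 mod 251 = 157
Option E: s[0]='c'->'j', delta=(10-3)*13^5 mod 251 = 197, hash=24+197 mod 251 = 221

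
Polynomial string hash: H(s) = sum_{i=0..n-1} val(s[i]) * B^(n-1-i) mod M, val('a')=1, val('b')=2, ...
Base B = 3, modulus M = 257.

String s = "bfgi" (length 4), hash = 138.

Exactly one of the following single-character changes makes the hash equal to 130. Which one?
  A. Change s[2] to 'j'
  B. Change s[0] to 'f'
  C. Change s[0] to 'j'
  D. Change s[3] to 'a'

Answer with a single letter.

Option A: s[2]='g'->'j', delta=(10-7)*3^1 mod 257 = 9, hash=138+9 mod 257 = 147
Option B: s[0]='b'->'f', delta=(6-2)*3^3 mod 257 = 108, hash=138+108 mod 257 = 246
Option C: s[0]='b'->'j', delta=(10-2)*3^3 mod 257 = 216, hash=138+216 mod 257 = 97
Option D: s[3]='i'->'a', delta=(1-9)*3^0 mod 257 = 249, hash=138+249 mod 257 = 130 <-- target

Answer: D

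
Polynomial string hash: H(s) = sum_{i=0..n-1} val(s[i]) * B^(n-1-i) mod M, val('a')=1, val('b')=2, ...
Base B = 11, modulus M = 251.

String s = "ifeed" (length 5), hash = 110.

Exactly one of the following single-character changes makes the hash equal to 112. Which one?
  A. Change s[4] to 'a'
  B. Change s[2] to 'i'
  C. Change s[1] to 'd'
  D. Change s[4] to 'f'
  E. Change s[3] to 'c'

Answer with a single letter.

Answer: D

Derivation:
Option A: s[4]='d'->'a', delta=(1-4)*11^0 mod 251 = 248, hash=110+248 mod 251 = 107
Option B: s[2]='e'->'i', delta=(9-5)*11^2 mod 251 = 233, hash=110+233 mod 251 = 92
Option C: s[1]='f'->'d', delta=(4-6)*11^3 mod 251 = 99, hash=110+99 mod 251 = 209
Option D: s[4]='d'->'f', delta=(6-4)*11^0 mod 251 = 2, hash=110+2 mod 251 = 112 <-- target
Option E: s[3]='e'->'c', delta=(3-5)*11^1 mod 251 = 229, hash=110+229 mod 251 = 88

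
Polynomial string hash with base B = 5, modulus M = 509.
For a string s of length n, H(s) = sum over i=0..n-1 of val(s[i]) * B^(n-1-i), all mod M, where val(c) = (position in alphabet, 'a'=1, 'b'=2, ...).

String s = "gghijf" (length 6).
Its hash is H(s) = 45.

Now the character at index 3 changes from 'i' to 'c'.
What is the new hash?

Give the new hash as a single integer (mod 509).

val('i') = 9, val('c') = 3
Position k = 3, exponent = n-1-k = 2
B^2 mod M = 5^2 mod 509 = 25
Delta = (3 - 9) * 25 mod 509 = 359
New hash = (45 + 359) mod 509 = 404

Answer: 404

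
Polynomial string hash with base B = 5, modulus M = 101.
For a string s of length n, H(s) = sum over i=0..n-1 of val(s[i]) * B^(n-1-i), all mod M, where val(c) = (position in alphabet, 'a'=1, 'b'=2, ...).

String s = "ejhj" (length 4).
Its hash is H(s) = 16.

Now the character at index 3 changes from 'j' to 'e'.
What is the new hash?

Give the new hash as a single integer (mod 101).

Answer: 11

Derivation:
val('j') = 10, val('e') = 5
Position k = 3, exponent = n-1-k = 0
B^0 mod M = 5^0 mod 101 = 1
Delta = (5 - 10) * 1 mod 101 = 96
New hash = (16 + 96) mod 101 = 11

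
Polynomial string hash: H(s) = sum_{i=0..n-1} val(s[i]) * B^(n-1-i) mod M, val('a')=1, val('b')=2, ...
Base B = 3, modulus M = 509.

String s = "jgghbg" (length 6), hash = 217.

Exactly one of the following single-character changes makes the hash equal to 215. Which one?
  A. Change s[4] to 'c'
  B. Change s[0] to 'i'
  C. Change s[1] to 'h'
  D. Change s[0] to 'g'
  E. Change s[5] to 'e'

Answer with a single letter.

Answer: E

Derivation:
Option A: s[4]='b'->'c', delta=(3-2)*3^1 mod 509 = 3, hash=217+3 mod 509 = 220
Option B: s[0]='j'->'i', delta=(9-10)*3^5 mod 509 = 266, hash=217+266 mod 509 = 483
Option C: s[1]='g'->'h', delta=(8-7)*3^4 mod 509 = 81, hash=217+81 mod 509 = 298
Option D: s[0]='j'->'g', delta=(7-10)*3^5 mod 509 = 289, hash=217+289 mod 509 = 506
Option E: s[5]='g'->'e', delta=(5-7)*3^0 mod 509 = 507, hash=217+507 mod 509 = 215 <-- target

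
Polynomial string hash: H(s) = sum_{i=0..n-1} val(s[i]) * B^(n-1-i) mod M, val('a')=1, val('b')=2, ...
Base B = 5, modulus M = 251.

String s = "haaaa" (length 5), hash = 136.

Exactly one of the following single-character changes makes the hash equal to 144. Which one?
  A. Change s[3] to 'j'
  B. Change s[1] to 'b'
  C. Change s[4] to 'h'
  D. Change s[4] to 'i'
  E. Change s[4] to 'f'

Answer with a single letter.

Option A: s[3]='a'->'j', delta=(10-1)*5^1 mod 251 = 45, hash=136+45 mod 251 = 181
Option B: s[1]='a'->'b', delta=(2-1)*5^3 mod 251 = 125, hash=136+125 mod 251 = 10
Option C: s[4]='a'->'h', delta=(8-1)*5^0 mod 251 = 7, hash=136+7 mod 251 = 143
Option D: s[4]='a'->'i', delta=(9-1)*5^0 mod 251 = 8, hash=136+8 mod 251 = 144 <-- target
Option E: s[4]='a'->'f', delta=(6-1)*5^0 mod 251 = 5, hash=136+5 mod 251 = 141

Answer: D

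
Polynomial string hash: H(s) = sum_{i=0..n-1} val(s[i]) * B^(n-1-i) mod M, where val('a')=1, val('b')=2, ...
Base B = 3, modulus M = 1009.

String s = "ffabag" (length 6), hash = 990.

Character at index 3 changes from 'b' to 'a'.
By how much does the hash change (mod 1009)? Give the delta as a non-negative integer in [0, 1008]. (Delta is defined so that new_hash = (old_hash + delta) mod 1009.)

Answer: 1000

Derivation:
Delta formula: (val(new) - val(old)) * B^(n-1-k) mod M
  val('a') - val('b') = 1 - 2 = -1
  B^(n-1-k) = 3^2 mod 1009 = 9
  Delta = -1 * 9 mod 1009 = 1000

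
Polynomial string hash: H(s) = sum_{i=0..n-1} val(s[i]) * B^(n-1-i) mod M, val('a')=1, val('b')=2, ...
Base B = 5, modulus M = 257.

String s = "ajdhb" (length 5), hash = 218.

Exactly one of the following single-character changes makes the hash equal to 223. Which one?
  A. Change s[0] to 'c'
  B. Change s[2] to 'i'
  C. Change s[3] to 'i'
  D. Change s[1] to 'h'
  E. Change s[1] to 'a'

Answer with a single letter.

Answer: C

Derivation:
Option A: s[0]='a'->'c', delta=(3-1)*5^4 mod 257 = 222, hash=218+222 mod 257 = 183
Option B: s[2]='d'->'i', delta=(9-4)*5^2 mod 257 = 125, hash=218+125 mod 257 = 86
Option C: s[3]='h'->'i', delta=(9-8)*5^1 mod 257 = 5, hash=218+5 mod 257 = 223 <-- target
Option D: s[1]='j'->'h', delta=(8-10)*5^3 mod 257 = 7, hash=218+7 mod 257 = 225
Option E: s[1]='j'->'a', delta=(1-10)*5^3 mod 257 = 160, hash=218+160 mod 257 = 121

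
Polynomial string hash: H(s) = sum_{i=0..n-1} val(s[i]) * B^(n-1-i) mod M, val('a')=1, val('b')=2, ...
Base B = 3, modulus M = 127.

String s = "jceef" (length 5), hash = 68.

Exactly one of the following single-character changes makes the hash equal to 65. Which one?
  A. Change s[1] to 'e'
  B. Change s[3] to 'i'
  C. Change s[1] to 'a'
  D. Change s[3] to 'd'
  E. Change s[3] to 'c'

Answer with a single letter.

Answer: D

Derivation:
Option A: s[1]='c'->'e', delta=(5-3)*3^3 mod 127 = 54, hash=68+54 mod 127 = 122
Option B: s[3]='e'->'i', delta=(9-5)*3^1 mod 127 = 12, hash=68+12 mod 127 = 80
Option C: s[1]='c'->'a', delta=(1-3)*3^3 mod 127 = 73, hash=68+73 mod 127 = 14
Option D: s[3]='e'->'d', delta=(4-5)*3^1 mod 127 = 124, hash=68+124 mod 127 = 65 <-- target
Option E: s[3]='e'->'c', delta=(3-5)*3^1 mod 127 = 121, hash=68+121 mod 127 = 62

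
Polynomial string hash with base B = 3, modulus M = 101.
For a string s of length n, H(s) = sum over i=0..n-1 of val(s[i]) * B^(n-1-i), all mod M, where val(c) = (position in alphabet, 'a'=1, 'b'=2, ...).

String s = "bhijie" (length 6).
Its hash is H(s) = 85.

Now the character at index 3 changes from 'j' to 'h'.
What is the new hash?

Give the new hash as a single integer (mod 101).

val('j') = 10, val('h') = 8
Position k = 3, exponent = n-1-k = 2
B^2 mod M = 3^2 mod 101 = 9
Delta = (8 - 10) * 9 mod 101 = 83
New hash = (85 + 83) mod 101 = 67

Answer: 67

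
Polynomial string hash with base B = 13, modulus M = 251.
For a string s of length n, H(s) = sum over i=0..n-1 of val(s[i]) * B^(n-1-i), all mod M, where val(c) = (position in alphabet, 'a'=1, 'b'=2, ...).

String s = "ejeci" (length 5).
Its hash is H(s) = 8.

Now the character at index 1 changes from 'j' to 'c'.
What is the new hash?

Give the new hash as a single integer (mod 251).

val('j') = 10, val('c') = 3
Position k = 1, exponent = n-1-k = 3
B^3 mod M = 13^3 mod 251 = 189
Delta = (3 - 10) * 189 mod 251 = 183
New hash = (8 + 183) mod 251 = 191

Answer: 191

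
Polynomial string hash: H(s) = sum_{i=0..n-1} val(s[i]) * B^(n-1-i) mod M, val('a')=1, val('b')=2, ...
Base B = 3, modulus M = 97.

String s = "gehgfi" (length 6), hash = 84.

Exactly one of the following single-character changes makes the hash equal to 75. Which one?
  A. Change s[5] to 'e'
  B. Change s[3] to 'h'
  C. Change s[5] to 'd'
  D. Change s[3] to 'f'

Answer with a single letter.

Option A: s[5]='i'->'e', delta=(5-9)*3^0 mod 97 = 93, hash=84+93 mod 97 = 80
Option B: s[3]='g'->'h', delta=(8-7)*3^2 mod 97 = 9, hash=84+9 mod 97 = 93
Option C: s[5]='i'->'d', delta=(4-9)*3^0 mod 97 = 92, hash=84+92 mod 97 = 79
Option D: s[3]='g'->'f', delta=(6-7)*3^2 mod 97 = 88, hash=84+88 mod 97 = 75 <-- target

Answer: D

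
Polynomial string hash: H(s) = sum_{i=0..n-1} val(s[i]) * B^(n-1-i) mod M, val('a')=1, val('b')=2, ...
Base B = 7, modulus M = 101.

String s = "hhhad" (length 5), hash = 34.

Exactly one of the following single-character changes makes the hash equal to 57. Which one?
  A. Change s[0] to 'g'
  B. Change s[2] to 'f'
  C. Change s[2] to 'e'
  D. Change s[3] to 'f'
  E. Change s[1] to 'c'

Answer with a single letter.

Answer: A

Derivation:
Option A: s[0]='h'->'g', delta=(7-8)*7^4 mod 101 = 23, hash=34+23 mod 101 = 57 <-- target
Option B: s[2]='h'->'f', delta=(6-8)*7^2 mod 101 = 3, hash=34+3 mod 101 = 37
Option C: s[2]='h'->'e', delta=(5-8)*7^2 mod 101 = 55, hash=34+55 mod 101 = 89
Option D: s[3]='a'->'f', delta=(6-1)*7^1 mod 101 = 35, hash=34+35 mod 101 = 69
Option E: s[1]='h'->'c', delta=(3-8)*7^3 mod 101 = 2, hash=34+2 mod 101 = 36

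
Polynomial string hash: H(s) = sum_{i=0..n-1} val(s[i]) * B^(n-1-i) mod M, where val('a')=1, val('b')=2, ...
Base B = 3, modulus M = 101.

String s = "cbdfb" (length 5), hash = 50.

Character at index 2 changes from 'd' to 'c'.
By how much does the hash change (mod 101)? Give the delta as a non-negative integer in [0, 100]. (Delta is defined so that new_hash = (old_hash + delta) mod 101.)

Delta formula: (val(new) - val(old)) * B^(n-1-k) mod M
  val('c') - val('d') = 3 - 4 = -1
  B^(n-1-k) = 3^2 mod 101 = 9
  Delta = -1 * 9 mod 101 = 92

Answer: 92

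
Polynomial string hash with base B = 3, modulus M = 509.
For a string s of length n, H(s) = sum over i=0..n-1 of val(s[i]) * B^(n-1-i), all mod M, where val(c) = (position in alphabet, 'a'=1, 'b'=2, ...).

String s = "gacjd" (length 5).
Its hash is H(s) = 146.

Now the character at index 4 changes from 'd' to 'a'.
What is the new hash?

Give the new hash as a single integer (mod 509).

Answer: 143

Derivation:
val('d') = 4, val('a') = 1
Position k = 4, exponent = n-1-k = 0
B^0 mod M = 3^0 mod 509 = 1
Delta = (1 - 4) * 1 mod 509 = 506
New hash = (146 + 506) mod 509 = 143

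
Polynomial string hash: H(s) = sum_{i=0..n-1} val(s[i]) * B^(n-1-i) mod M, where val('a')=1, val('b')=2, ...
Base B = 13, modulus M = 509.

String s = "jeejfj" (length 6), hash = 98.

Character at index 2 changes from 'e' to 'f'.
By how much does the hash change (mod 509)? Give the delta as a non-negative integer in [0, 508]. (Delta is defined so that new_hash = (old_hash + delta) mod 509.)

Delta formula: (val(new) - val(old)) * B^(n-1-k) mod M
  val('f') - val('e') = 6 - 5 = 1
  B^(n-1-k) = 13^3 mod 509 = 161
  Delta = 1 * 161 mod 509 = 161

Answer: 161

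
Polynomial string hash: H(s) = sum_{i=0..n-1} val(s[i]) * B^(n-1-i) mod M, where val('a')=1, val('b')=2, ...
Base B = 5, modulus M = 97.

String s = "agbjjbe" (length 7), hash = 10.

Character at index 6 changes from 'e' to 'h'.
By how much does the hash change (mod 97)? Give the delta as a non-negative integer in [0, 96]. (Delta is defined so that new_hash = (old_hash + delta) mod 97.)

Delta formula: (val(new) - val(old)) * B^(n-1-k) mod M
  val('h') - val('e') = 8 - 5 = 3
  B^(n-1-k) = 5^0 mod 97 = 1
  Delta = 3 * 1 mod 97 = 3

Answer: 3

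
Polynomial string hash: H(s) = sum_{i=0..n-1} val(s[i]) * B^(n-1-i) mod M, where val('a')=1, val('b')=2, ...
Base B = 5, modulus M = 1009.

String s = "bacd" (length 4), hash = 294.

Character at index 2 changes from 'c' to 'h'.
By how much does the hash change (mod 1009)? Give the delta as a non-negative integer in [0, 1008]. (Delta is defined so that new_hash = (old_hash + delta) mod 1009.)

Delta formula: (val(new) - val(old)) * B^(n-1-k) mod M
  val('h') - val('c') = 8 - 3 = 5
  B^(n-1-k) = 5^1 mod 1009 = 5
  Delta = 5 * 5 mod 1009 = 25

Answer: 25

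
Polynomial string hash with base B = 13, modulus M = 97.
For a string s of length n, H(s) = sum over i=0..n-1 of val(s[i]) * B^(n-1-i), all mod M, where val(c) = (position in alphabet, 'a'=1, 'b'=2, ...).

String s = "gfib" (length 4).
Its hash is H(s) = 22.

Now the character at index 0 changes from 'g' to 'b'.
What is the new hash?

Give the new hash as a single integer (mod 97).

Answer: 95

Derivation:
val('g') = 7, val('b') = 2
Position k = 0, exponent = n-1-k = 3
B^3 mod M = 13^3 mod 97 = 63
Delta = (2 - 7) * 63 mod 97 = 73
New hash = (22 + 73) mod 97 = 95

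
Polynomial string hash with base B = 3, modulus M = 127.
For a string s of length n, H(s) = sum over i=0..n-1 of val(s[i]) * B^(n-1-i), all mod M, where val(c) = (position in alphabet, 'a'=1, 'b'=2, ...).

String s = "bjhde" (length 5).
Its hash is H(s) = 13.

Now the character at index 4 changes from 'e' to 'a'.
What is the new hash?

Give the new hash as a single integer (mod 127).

val('e') = 5, val('a') = 1
Position k = 4, exponent = n-1-k = 0
B^0 mod M = 3^0 mod 127 = 1
Delta = (1 - 5) * 1 mod 127 = 123
New hash = (13 + 123) mod 127 = 9

Answer: 9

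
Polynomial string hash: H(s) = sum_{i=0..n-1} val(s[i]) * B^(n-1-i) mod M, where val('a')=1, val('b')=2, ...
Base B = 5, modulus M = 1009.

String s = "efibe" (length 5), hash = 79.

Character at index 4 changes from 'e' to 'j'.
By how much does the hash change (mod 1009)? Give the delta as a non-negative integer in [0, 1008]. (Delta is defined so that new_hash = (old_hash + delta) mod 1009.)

Answer: 5

Derivation:
Delta formula: (val(new) - val(old)) * B^(n-1-k) mod M
  val('j') - val('e') = 10 - 5 = 5
  B^(n-1-k) = 5^0 mod 1009 = 1
  Delta = 5 * 1 mod 1009 = 5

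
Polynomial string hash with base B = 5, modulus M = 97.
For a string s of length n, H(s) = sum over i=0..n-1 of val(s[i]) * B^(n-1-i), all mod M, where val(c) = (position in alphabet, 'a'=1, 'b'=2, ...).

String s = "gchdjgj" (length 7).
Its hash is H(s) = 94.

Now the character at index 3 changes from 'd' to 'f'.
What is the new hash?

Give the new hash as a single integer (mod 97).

val('d') = 4, val('f') = 6
Position k = 3, exponent = n-1-k = 3
B^3 mod M = 5^3 mod 97 = 28
Delta = (6 - 4) * 28 mod 97 = 56
New hash = (94 + 56) mod 97 = 53

Answer: 53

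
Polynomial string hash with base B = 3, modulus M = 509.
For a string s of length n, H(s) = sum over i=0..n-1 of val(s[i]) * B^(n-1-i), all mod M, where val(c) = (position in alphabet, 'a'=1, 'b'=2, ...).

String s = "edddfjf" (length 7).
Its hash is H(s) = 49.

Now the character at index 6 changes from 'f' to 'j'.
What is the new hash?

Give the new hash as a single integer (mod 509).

Answer: 53

Derivation:
val('f') = 6, val('j') = 10
Position k = 6, exponent = n-1-k = 0
B^0 mod M = 3^0 mod 509 = 1
Delta = (10 - 6) * 1 mod 509 = 4
New hash = (49 + 4) mod 509 = 53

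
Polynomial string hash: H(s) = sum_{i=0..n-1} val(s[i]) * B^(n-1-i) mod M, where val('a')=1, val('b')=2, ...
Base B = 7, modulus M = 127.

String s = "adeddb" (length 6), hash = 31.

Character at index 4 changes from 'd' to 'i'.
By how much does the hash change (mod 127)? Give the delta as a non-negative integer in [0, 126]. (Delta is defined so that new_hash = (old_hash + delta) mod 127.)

Answer: 35

Derivation:
Delta formula: (val(new) - val(old)) * B^(n-1-k) mod M
  val('i') - val('d') = 9 - 4 = 5
  B^(n-1-k) = 7^1 mod 127 = 7
  Delta = 5 * 7 mod 127 = 35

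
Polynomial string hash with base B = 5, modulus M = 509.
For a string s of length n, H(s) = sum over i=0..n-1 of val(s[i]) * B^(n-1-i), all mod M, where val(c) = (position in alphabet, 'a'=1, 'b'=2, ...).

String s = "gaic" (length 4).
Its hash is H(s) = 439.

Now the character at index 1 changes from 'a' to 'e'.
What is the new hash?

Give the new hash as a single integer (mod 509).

Answer: 30

Derivation:
val('a') = 1, val('e') = 5
Position k = 1, exponent = n-1-k = 2
B^2 mod M = 5^2 mod 509 = 25
Delta = (5 - 1) * 25 mod 509 = 100
New hash = (439 + 100) mod 509 = 30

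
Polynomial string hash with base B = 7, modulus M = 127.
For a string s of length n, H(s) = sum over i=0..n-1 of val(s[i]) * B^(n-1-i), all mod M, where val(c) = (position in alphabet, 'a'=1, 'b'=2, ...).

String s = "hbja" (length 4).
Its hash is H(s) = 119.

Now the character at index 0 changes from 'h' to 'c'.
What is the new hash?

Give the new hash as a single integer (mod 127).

val('h') = 8, val('c') = 3
Position k = 0, exponent = n-1-k = 3
B^3 mod M = 7^3 mod 127 = 89
Delta = (3 - 8) * 89 mod 127 = 63
New hash = (119 + 63) mod 127 = 55

Answer: 55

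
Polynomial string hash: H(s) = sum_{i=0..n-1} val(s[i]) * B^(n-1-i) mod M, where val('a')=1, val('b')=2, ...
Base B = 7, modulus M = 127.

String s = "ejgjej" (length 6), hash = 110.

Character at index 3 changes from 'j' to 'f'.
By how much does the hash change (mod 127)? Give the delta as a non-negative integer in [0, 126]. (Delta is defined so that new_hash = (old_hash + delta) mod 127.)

Answer: 58

Derivation:
Delta formula: (val(new) - val(old)) * B^(n-1-k) mod M
  val('f') - val('j') = 6 - 10 = -4
  B^(n-1-k) = 7^2 mod 127 = 49
  Delta = -4 * 49 mod 127 = 58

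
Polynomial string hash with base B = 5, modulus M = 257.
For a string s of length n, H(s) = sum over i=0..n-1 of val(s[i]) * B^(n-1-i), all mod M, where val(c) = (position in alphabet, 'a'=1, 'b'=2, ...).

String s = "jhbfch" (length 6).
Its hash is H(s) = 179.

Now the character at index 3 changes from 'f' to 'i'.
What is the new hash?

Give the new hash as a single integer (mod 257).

val('f') = 6, val('i') = 9
Position k = 3, exponent = n-1-k = 2
B^2 mod M = 5^2 mod 257 = 25
Delta = (9 - 6) * 25 mod 257 = 75
New hash = (179 + 75) mod 257 = 254

Answer: 254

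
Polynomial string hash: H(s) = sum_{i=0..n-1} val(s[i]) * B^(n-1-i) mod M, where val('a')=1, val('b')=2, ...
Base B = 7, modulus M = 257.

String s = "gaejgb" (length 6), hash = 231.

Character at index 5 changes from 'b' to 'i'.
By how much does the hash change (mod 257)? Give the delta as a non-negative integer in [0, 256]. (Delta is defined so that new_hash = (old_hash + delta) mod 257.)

Delta formula: (val(new) - val(old)) * B^(n-1-k) mod M
  val('i') - val('b') = 9 - 2 = 7
  B^(n-1-k) = 7^0 mod 257 = 1
  Delta = 7 * 1 mod 257 = 7

Answer: 7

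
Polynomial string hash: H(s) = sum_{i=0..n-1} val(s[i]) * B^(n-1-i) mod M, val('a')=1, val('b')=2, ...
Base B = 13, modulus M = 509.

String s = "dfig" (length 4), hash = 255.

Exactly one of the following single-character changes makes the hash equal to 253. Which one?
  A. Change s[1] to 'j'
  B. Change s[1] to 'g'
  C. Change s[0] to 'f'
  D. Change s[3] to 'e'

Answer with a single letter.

Option A: s[1]='f'->'j', delta=(10-6)*13^2 mod 509 = 167, hash=255+167 mod 509 = 422
Option B: s[1]='f'->'g', delta=(7-6)*13^2 mod 509 = 169, hash=255+169 mod 509 = 424
Option C: s[0]='d'->'f', delta=(6-4)*13^3 mod 509 = 322, hash=255+322 mod 509 = 68
Option D: s[3]='g'->'e', delta=(5-7)*13^0 mod 509 = 507, hash=255+507 mod 509 = 253 <-- target

Answer: D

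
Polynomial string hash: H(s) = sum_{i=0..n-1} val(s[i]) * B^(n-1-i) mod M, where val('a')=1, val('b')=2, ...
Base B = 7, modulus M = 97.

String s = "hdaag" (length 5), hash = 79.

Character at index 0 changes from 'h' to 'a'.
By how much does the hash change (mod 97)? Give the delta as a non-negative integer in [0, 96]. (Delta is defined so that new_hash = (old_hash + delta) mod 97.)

Delta formula: (val(new) - val(old)) * B^(n-1-k) mod M
  val('a') - val('h') = 1 - 8 = -7
  B^(n-1-k) = 7^4 mod 97 = 73
  Delta = -7 * 73 mod 97 = 71

Answer: 71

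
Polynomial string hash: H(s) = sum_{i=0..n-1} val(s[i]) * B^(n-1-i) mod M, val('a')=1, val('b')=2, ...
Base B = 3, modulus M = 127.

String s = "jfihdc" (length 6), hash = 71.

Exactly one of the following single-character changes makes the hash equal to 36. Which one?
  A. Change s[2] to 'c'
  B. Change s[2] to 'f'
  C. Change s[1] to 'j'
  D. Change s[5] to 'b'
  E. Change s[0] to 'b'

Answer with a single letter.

Option A: s[2]='i'->'c', delta=(3-9)*3^3 mod 127 = 92, hash=71+92 mod 127 = 36 <-- target
Option B: s[2]='i'->'f', delta=(6-9)*3^3 mod 127 = 46, hash=71+46 mod 127 = 117
Option C: s[1]='f'->'j', delta=(10-6)*3^4 mod 127 = 70, hash=71+70 mod 127 = 14
Option D: s[5]='c'->'b', delta=(2-3)*3^0 mod 127 = 126, hash=71+126 mod 127 = 70
Option E: s[0]='j'->'b', delta=(2-10)*3^5 mod 127 = 88, hash=71+88 mod 127 = 32

Answer: A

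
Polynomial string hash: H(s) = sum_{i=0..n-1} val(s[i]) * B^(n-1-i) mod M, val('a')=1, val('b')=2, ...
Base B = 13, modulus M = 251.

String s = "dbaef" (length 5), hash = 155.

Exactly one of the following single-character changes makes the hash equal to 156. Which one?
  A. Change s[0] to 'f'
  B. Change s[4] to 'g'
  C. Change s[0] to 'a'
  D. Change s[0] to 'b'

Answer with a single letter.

Option A: s[0]='d'->'f', delta=(6-4)*13^4 mod 251 = 145, hash=155+145 mod 251 = 49
Option B: s[4]='f'->'g', delta=(7-6)*13^0 mod 251 = 1, hash=155+1 mod 251 = 156 <-- target
Option C: s[0]='d'->'a', delta=(1-4)*13^4 mod 251 = 159, hash=155+159 mod 251 = 63
Option D: s[0]='d'->'b', delta=(2-4)*13^4 mod 251 = 106, hash=155+106 mod 251 = 10

Answer: B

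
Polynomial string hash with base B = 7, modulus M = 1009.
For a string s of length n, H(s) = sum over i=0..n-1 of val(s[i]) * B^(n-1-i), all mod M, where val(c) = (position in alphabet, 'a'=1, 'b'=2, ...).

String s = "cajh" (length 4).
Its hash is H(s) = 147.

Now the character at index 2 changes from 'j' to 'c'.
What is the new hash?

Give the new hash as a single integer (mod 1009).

val('j') = 10, val('c') = 3
Position k = 2, exponent = n-1-k = 1
B^1 mod M = 7^1 mod 1009 = 7
Delta = (3 - 10) * 7 mod 1009 = 960
New hash = (147 + 960) mod 1009 = 98

Answer: 98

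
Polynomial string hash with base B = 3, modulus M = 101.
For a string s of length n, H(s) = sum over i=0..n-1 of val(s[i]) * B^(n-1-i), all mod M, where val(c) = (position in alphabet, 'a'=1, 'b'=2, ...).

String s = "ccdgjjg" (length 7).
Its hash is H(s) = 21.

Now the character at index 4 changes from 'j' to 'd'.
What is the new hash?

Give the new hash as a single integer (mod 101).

val('j') = 10, val('d') = 4
Position k = 4, exponent = n-1-k = 2
B^2 mod M = 3^2 mod 101 = 9
Delta = (4 - 10) * 9 mod 101 = 47
New hash = (21 + 47) mod 101 = 68

Answer: 68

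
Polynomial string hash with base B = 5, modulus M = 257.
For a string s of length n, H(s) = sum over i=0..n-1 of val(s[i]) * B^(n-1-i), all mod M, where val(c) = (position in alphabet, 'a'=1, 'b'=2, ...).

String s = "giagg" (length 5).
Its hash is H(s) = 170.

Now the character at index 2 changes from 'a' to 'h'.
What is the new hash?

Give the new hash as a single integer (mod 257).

val('a') = 1, val('h') = 8
Position k = 2, exponent = n-1-k = 2
B^2 mod M = 5^2 mod 257 = 25
Delta = (8 - 1) * 25 mod 257 = 175
New hash = (170 + 175) mod 257 = 88

Answer: 88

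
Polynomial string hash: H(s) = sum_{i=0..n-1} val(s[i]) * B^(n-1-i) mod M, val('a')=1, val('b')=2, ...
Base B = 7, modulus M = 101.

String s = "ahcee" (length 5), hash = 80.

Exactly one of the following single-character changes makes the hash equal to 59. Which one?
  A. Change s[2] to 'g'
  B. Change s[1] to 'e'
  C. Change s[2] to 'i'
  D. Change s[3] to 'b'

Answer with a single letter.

Answer: D

Derivation:
Option A: s[2]='c'->'g', delta=(7-3)*7^2 mod 101 = 95, hash=80+95 mod 101 = 74
Option B: s[1]='h'->'e', delta=(5-8)*7^3 mod 101 = 82, hash=80+82 mod 101 = 61
Option C: s[2]='c'->'i', delta=(9-3)*7^2 mod 101 = 92, hash=80+92 mod 101 = 71
Option D: s[3]='e'->'b', delta=(2-5)*7^1 mod 101 = 80, hash=80+80 mod 101 = 59 <-- target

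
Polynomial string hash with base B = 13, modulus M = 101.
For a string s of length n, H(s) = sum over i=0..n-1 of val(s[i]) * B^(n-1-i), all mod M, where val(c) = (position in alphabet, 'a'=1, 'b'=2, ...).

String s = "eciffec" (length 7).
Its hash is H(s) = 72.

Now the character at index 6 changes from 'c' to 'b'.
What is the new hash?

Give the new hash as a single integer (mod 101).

Answer: 71

Derivation:
val('c') = 3, val('b') = 2
Position k = 6, exponent = n-1-k = 0
B^0 mod M = 13^0 mod 101 = 1
Delta = (2 - 3) * 1 mod 101 = 100
New hash = (72 + 100) mod 101 = 71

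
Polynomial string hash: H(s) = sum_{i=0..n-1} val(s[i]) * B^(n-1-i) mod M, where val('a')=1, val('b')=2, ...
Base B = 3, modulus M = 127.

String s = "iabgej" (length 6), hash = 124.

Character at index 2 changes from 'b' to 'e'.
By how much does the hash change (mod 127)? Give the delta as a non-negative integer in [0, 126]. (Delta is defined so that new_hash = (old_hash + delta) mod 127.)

Answer: 81

Derivation:
Delta formula: (val(new) - val(old)) * B^(n-1-k) mod M
  val('e') - val('b') = 5 - 2 = 3
  B^(n-1-k) = 3^3 mod 127 = 27
  Delta = 3 * 27 mod 127 = 81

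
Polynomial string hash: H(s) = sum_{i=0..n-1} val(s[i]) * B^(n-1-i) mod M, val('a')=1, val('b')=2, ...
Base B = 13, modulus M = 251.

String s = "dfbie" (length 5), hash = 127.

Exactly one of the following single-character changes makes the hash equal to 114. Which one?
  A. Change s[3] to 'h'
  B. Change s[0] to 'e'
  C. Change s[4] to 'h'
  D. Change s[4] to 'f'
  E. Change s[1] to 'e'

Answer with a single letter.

Option A: s[3]='i'->'h', delta=(8-9)*13^1 mod 251 = 238, hash=127+238 mod 251 = 114 <-- target
Option B: s[0]='d'->'e', delta=(5-4)*13^4 mod 251 = 198, hash=127+198 mod 251 = 74
Option C: s[4]='e'->'h', delta=(8-5)*13^0 mod 251 = 3, hash=127+3 mod 251 = 130
Option D: s[4]='e'->'f', delta=(6-5)*13^0 mod 251 = 1, hash=127+1 mod 251 = 128
Option E: s[1]='f'->'e', delta=(5-6)*13^3 mod 251 = 62, hash=127+62 mod 251 = 189

Answer: A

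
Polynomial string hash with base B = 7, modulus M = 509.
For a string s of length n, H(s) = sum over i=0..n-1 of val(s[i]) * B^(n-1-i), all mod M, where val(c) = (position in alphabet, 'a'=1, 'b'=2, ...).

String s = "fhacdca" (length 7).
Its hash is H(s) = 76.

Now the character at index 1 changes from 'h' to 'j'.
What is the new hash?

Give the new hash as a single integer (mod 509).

val('h') = 8, val('j') = 10
Position k = 1, exponent = n-1-k = 5
B^5 mod M = 7^5 mod 509 = 10
Delta = (10 - 8) * 10 mod 509 = 20
New hash = (76 + 20) mod 509 = 96

Answer: 96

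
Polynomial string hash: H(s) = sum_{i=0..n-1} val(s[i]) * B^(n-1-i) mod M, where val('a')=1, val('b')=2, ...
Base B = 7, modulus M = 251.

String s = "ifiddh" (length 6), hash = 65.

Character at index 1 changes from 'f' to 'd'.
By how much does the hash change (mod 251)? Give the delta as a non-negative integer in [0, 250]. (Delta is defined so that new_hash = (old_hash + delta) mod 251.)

Delta formula: (val(new) - val(old)) * B^(n-1-k) mod M
  val('d') - val('f') = 4 - 6 = -2
  B^(n-1-k) = 7^4 mod 251 = 142
  Delta = -2 * 142 mod 251 = 218

Answer: 218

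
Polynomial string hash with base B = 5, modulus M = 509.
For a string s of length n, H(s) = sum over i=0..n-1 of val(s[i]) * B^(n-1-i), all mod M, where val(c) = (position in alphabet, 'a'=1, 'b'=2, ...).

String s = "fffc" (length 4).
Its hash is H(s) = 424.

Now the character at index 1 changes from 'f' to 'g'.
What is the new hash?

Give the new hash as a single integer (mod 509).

Answer: 449

Derivation:
val('f') = 6, val('g') = 7
Position k = 1, exponent = n-1-k = 2
B^2 mod M = 5^2 mod 509 = 25
Delta = (7 - 6) * 25 mod 509 = 25
New hash = (424 + 25) mod 509 = 449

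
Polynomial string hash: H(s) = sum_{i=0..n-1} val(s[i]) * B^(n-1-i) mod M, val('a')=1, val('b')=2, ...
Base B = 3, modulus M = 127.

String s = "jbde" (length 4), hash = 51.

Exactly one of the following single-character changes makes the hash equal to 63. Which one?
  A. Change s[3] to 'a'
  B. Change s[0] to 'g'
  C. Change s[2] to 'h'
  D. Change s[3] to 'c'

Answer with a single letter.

Answer: C

Derivation:
Option A: s[3]='e'->'a', delta=(1-5)*3^0 mod 127 = 123, hash=51+123 mod 127 = 47
Option B: s[0]='j'->'g', delta=(7-10)*3^3 mod 127 = 46, hash=51+46 mod 127 = 97
Option C: s[2]='d'->'h', delta=(8-4)*3^1 mod 127 = 12, hash=51+12 mod 127 = 63 <-- target
Option D: s[3]='e'->'c', delta=(3-5)*3^0 mod 127 = 125, hash=51+125 mod 127 = 49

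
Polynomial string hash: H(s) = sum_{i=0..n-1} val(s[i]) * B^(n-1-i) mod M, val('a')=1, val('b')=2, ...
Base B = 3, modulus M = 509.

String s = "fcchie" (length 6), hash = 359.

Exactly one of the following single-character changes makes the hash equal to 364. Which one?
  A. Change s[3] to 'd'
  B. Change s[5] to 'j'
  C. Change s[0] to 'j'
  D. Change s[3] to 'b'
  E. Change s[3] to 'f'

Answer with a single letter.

Answer: B

Derivation:
Option A: s[3]='h'->'d', delta=(4-8)*3^2 mod 509 = 473, hash=359+473 mod 509 = 323
Option B: s[5]='e'->'j', delta=(10-5)*3^0 mod 509 = 5, hash=359+5 mod 509 = 364 <-- target
Option C: s[0]='f'->'j', delta=(10-6)*3^5 mod 509 = 463, hash=359+463 mod 509 = 313
Option D: s[3]='h'->'b', delta=(2-8)*3^2 mod 509 = 455, hash=359+455 mod 509 = 305
Option E: s[3]='h'->'f', delta=(6-8)*3^2 mod 509 = 491, hash=359+491 mod 509 = 341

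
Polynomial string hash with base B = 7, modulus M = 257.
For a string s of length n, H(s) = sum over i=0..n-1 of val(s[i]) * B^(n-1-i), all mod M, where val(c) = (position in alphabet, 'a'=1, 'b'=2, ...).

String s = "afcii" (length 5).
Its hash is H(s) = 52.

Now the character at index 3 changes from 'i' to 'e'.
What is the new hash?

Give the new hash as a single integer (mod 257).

val('i') = 9, val('e') = 5
Position k = 3, exponent = n-1-k = 1
B^1 mod M = 7^1 mod 257 = 7
Delta = (5 - 9) * 7 mod 257 = 229
New hash = (52 + 229) mod 257 = 24

Answer: 24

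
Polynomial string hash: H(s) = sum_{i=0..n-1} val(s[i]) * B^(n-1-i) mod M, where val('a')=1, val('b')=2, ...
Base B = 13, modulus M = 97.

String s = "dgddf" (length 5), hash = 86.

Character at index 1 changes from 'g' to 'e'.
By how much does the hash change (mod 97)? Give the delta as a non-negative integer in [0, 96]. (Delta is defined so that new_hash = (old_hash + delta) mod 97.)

Answer: 68

Derivation:
Delta formula: (val(new) - val(old)) * B^(n-1-k) mod M
  val('e') - val('g') = 5 - 7 = -2
  B^(n-1-k) = 13^3 mod 97 = 63
  Delta = -2 * 63 mod 97 = 68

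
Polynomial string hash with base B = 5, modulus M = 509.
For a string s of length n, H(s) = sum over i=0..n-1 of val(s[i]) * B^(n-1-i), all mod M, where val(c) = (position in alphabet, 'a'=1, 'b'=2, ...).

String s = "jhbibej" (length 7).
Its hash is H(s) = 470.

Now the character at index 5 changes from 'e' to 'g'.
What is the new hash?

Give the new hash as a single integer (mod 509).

Answer: 480

Derivation:
val('e') = 5, val('g') = 7
Position k = 5, exponent = n-1-k = 1
B^1 mod M = 5^1 mod 509 = 5
Delta = (7 - 5) * 5 mod 509 = 10
New hash = (470 + 10) mod 509 = 480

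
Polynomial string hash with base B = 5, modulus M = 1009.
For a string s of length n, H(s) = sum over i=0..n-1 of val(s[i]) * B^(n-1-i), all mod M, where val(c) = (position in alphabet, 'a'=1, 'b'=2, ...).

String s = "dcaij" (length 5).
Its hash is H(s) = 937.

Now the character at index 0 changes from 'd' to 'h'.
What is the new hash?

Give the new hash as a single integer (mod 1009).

Answer: 410

Derivation:
val('d') = 4, val('h') = 8
Position k = 0, exponent = n-1-k = 4
B^4 mod M = 5^4 mod 1009 = 625
Delta = (8 - 4) * 625 mod 1009 = 482
New hash = (937 + 482) mod 1009 = 410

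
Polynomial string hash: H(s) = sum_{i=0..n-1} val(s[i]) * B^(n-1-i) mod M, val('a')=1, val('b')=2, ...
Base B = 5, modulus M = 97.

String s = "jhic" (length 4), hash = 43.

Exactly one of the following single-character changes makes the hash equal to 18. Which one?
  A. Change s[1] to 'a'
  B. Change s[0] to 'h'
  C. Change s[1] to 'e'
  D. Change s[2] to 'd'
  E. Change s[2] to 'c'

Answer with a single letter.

Option A: s[1]='h'->'a', delta=(1-8)*5^2 mod 97 = 19, hash=43+19 mod 97 = 62
Option B: s[0]='j'->'h', delta=(8-10)*5^3 mod 97 = 41, hash=43+41 mod 97 = 84
Option C: s[1]='h'->'e', delta=(5-8)*5^2 mod 97 = 22, hash=43+22 mod 97 = 65
Option D: s[2]='i'->'d', delta=(4-9)*5^1 mod 97 = 72, hash=43+72 mod 97 = 18 <-- target
Option E: s[2]='i'->'c', delta=(3-9)*5^1 mod 97 = 67, hash=43+67 mod 97 = 13

Answer: D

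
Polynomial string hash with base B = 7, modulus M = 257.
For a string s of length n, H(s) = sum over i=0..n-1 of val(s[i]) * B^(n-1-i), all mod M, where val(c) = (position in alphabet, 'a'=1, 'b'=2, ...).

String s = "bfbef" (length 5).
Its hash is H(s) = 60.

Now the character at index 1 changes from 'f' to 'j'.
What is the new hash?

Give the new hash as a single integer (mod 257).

Answer: 147

Derivation:
val('f') = 6, val('j') = 10
Position k = 1, exponent = n-1-k = 3
B^3 mod M = 7^3 mod 257 = 86
Delta = (10 - 6) * 86 mod 257 = 87
New hash = (60 + 87) mod 257 = 147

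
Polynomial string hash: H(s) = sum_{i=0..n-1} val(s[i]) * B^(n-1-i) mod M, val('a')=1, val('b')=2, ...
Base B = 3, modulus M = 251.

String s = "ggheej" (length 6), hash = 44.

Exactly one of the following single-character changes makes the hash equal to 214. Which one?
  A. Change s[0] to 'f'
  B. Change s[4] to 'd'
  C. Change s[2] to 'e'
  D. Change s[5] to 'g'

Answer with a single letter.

Option A: s[0]='g'->'f', delta=(6-7)*3^5 mod 251 = 8, hash=44+8 mod 251 = 52
Option B: s[4]='e'->'d', delta=(4-5)*3^1 mod 251 = 248, hash=44+248 mod 251 = 41
Option C: s[2]='h'->'e', delta=(5-8)*3^3 mod 251 = 170, hash=44+170 mod 251 = 214 <-- target
Option D: s[5]='j'->'g', delta=(7-10)*3^0 mod 251 = 248, hash=44+248 mod 251 = 41

Answer: C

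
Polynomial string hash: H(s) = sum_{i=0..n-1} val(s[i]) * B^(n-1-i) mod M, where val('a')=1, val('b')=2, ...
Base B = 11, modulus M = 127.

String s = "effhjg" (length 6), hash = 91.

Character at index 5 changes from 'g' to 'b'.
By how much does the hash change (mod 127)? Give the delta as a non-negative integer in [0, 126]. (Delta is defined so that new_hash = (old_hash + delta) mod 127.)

Delta formula: (val(new) - val(old)) * B^(n-1-k) mod M
  val('b') - val('g') = 2 - 7 = -5
  B^(n-1-k) = 11^0 mod 127 = 1
  Delta = -5 * 1 mod 127 = 122

Answer: 122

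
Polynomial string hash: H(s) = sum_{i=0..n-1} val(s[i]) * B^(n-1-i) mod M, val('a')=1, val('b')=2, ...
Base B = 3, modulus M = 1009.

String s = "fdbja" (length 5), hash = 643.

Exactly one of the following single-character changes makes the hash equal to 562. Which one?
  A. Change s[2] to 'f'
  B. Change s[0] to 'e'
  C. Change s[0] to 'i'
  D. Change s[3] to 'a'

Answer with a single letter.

Option A: s[2]='b'->'f', delta=(6-2)*3^2 mod 1009 = 36, hash=643+36 mod 1009 = 679
Option B: s[0]='f'->'e', delta=(5-6)*3^4 mod 1009 = 928, hash=643+928 mod 1009 = 562 <-- target
Option C: s[0]='f'->'i', delta=(9-6)*3^4 mod 1009 = 243, hash=643+243 mod 1009 = 886
Option D: s[3]='j'->'a', delta=(1-10)*3^1 mod 1009 = 982, hash=643+982 mod 1009 = 616

Answer: B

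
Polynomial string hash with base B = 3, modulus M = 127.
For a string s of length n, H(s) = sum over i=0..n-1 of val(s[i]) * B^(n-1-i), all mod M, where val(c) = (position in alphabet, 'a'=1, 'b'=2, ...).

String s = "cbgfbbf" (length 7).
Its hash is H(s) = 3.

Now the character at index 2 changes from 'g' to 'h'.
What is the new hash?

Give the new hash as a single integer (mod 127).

Answer: 84

Derivation:
val('g') = 7, val('h') = 8
Position k = 2, exponent = n-1-k = 4
B^4 mod M = 3^4 mod 127 = 81
Delta = (8 - 7) * 81 mod 127 = 81
New hash = (3 + 81) mod 127 = 84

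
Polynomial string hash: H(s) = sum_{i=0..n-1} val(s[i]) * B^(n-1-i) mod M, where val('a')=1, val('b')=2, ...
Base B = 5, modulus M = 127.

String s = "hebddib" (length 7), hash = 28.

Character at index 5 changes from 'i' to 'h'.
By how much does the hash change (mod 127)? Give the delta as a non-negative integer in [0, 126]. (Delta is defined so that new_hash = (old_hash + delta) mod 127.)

Delta formula: (val(new) - val(old)) * B^(n-1-k) mod M
  val('h') - val('i') = 8 - 9 = -1
  B^(n-1-k) = 5^1 mod 127 = 5
  Delta = -1 * 5 mod 127 = 122

Answer: 122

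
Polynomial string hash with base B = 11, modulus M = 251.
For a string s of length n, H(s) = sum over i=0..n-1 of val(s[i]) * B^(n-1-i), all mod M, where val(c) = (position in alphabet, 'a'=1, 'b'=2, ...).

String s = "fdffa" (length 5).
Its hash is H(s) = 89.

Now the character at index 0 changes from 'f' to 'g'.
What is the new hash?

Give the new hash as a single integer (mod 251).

Answer: 172

Derivation:
val('f') = 6, val('g') = 7
Position k = 0, exponent = n-1-k = 4
B^4 mod M = 11^4 mod 251 = 83
Delta = (7 - 6) * 83 mod 251 = 83
New hash = (89 + 83) mod 251 = 172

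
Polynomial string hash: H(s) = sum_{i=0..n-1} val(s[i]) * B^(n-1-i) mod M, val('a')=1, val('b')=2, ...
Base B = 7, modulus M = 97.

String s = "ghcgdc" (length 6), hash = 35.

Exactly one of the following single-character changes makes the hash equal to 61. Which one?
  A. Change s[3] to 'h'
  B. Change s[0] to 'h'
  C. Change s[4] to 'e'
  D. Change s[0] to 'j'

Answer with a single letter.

Option A: s[3]='g'->'h', delta=(8-7)*7^2 mod 97 = 49, hash=35+49 mod 97 = 84
Option B: s[0]='g'->'h', delta=(8-7)*7^5 mod 97 = 26, hash=35+26 mod 97 = 61 <-- target
Option C: s[4]='d'->'e', delta=(5-4)*7^1 mod 97 = 7, hash=35+7 mod 97 = 42
Option D: s[0]='g'->'j', delta=(10-7)*7^5 mod 97 = 78, hash=35+78 mod 97 = 16

Answer: B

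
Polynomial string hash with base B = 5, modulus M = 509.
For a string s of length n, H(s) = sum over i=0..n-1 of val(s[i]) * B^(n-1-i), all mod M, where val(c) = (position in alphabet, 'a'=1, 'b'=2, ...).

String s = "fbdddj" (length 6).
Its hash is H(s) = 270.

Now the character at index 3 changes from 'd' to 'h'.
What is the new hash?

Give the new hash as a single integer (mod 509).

val('d') = 4, val('h') = 8
Position k = 3, exponent = n-1-k = 2
B^2 mod M = 5^2 mod 509 = 25
Delta = (8 - 4) * 25 mod 509 = 100
New hash = (270 + 100) mod 509 = 370

Answer: 370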